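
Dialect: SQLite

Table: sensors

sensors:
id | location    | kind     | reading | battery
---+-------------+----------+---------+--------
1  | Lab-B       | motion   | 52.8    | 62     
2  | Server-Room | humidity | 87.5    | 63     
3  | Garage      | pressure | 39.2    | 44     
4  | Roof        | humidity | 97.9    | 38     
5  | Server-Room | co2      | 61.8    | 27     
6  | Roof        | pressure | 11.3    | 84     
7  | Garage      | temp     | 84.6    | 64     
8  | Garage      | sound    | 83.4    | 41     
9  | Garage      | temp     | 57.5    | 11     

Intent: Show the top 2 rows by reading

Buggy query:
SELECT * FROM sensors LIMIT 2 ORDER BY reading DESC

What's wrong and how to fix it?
Bug: ORDER BY cannot follow LIMIT; LIMIT is the final clause

Fix: Swap the clauses: ORDER BY first, then LIMIT

Corrected query:
SELECT * FROM sensors ORDER BY reading DESC LIMIT 2

Result:
id | location    | kind     | reading | battery
---+-------------+----------+---------+--------
4  | Roof        | humidity | 97.9    | 38     
2  | Server-Room | humidity | 87.5    | 63     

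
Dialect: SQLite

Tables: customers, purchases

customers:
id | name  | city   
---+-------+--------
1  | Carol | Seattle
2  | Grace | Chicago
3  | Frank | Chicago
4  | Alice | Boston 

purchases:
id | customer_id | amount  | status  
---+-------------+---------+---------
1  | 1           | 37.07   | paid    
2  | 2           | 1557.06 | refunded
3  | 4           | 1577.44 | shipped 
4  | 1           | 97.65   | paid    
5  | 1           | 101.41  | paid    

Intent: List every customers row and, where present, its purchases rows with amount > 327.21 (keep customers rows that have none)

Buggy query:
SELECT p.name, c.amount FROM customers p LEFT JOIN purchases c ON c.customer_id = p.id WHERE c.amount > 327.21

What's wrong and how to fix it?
Bug: Filtering c.amount in WHERE discards the NULL rows produced by LEFT JOIN, turning it into an inner join

Fix: Put 'c.amount > 327.21' in the JOIN's ON clause instead of WHERE

Corrected query:
SELECT p.name, c.amount FROM customers p LEFT JOIN purchases c ON c.customer_id = p.id AND c.amount > 327.21

Result:
name  | amount 
------+--------
Carol | NULL   
Grace | 1557.06
Frank | NULL   
Alice | 1577.44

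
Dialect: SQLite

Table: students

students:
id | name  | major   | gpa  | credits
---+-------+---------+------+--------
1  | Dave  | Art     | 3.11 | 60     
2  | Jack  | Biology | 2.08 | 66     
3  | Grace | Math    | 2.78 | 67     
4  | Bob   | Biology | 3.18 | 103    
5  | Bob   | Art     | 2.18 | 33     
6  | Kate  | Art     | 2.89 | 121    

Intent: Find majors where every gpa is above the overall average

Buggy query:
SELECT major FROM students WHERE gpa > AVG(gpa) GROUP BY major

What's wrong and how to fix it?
Bug: AVG() is an aggregate; it can't sit directly in WHERE

Fix: Use a subquery for AVG and a HAVING MIN(...) filter so the condition holds for every row in the group

Corrected query:
SELECT major FROM students GROUP BY major HAVING MIN(gpa) > (SELECT AVG(gpa) FROM students)

Result:
major
-----
Math 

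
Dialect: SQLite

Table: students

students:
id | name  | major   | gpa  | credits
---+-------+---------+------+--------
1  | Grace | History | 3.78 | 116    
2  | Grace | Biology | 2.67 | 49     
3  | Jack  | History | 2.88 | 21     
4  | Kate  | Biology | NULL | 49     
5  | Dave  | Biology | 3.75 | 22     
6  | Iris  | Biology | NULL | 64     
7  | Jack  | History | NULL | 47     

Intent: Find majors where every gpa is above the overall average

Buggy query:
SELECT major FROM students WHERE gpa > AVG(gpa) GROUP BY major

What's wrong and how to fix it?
Bug: WHERE evaluates per row before aggregation, so AVG() is unavailable

Fix: Use a subquery for AVG and a HAVING MIN(...) filter so the condition holds for every row in the group

Corrected query:
SELECT major FROM students GROUP BY major HAVING MIN(gpa) > (SELECT AVG(gpa) FROM students)

Result:
(no rows)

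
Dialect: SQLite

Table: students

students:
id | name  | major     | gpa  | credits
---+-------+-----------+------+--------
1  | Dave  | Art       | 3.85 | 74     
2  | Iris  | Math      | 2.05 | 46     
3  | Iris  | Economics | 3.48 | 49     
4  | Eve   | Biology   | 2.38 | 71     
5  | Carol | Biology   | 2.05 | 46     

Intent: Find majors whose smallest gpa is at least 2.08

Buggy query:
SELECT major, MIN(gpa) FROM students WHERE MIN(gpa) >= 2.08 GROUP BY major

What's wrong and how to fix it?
Bug: Aggregates like MIN are computed per group after WHERE runs

Fix: Use HAVING for the per-group MIN condition

Corrected query:
SELECT major, MIN(gpa) FROM students GROUP BY major HAVING MIN(gpa) >= 2.08

Result:
major     | MIN(gpa)
----------+---------
Art       | 3.85    
Economics | 3.48    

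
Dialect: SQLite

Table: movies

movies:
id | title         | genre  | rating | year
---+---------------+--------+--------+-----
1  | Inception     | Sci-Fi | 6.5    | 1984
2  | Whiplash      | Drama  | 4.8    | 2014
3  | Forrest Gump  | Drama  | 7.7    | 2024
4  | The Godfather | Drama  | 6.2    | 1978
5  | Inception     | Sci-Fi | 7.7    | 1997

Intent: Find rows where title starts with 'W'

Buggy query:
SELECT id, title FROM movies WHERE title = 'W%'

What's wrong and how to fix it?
Bug: Wildcards only work with LIKE; '=' treats '%' as a literal character

Fix: Replace '=' with LIKE so 'W%' is treated as a pattern

Corrected query:
SELECT id, title FROM movies WHERE title LIKE 'W%'

Result:
id | title   
---+---------
2  | Whiplash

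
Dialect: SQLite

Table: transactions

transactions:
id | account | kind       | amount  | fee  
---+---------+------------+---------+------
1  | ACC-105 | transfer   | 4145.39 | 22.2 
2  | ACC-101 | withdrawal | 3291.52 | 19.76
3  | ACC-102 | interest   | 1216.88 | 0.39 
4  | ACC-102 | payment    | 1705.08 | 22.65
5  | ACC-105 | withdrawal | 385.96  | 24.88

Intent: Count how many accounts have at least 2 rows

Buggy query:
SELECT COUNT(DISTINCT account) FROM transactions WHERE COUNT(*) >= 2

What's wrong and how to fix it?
Bug: WHERE filters individual rows, not groups, so a group-level COUNT is invalid there

Fix: Use a subquery that GROUPs and filters with HAVING, then count its rows

Corrected query:
SELECT COUNT(*) FROM (SELECT account FROM transactions GROUP BY account HAVING COUNT(*) >= 2)

Result:
COUNT(*)
--------
2       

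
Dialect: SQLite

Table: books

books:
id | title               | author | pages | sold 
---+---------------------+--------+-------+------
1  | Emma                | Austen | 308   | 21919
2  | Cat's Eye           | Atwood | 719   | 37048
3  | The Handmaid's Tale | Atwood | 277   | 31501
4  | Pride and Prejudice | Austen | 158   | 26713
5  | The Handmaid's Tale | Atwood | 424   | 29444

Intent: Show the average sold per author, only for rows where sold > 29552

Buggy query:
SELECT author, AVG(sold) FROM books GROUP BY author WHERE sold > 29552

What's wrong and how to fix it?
Bug: Row-level WHERE must come before GROUP BY in the clause order

Fix: Place WHERE between FROM and GROUP BY

Corrected query:
SELECT author, AVG(sold) FROM books WHERE sold > 29552 GROUP BY author

Result:
author | AVG(sold)
-------+----------
Atwood | 34274.5  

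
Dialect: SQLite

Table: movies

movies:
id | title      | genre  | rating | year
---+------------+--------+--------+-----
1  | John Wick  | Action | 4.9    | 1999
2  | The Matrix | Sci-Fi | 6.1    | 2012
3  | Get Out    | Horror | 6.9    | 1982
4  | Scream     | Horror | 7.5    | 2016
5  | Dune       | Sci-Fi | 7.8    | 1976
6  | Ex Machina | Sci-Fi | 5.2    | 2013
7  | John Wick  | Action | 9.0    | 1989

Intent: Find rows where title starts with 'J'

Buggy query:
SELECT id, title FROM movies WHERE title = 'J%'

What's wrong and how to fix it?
Bug: Wildcards only work with LIKE; '=' treats '%' as a literal character

Fix: Use LIKE for wildcard pattern matching

Corrected query:
SELECT id, title FROM movies WHERE title LIKE 'J%'

Result:
id | title    
---+----------
1  | John Wick
7  | John Wick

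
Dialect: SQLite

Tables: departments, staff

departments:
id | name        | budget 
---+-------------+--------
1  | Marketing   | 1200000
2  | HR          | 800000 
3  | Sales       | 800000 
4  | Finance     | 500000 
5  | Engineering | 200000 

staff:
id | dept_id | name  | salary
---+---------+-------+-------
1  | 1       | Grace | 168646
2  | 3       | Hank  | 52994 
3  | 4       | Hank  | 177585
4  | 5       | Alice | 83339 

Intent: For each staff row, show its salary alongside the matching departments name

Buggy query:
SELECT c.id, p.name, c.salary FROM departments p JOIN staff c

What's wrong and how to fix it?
Bug: JOIN with no ON clause produces a cartesian product; every staff row pairs with every departments row

Fix: Specify the join condition linking the foreign key to the parent id

Corrected query:
SELECT c.id, p.name, c.salary FROM departments p JOIN staff c ON c.dept_id = p.id

Result:
id | name        | salary
---+-------------+-------
1  | Marketing   | 168646
2  | Sales       | 52994 
3  | Finance     | 177585
4  | Engineering | 83339 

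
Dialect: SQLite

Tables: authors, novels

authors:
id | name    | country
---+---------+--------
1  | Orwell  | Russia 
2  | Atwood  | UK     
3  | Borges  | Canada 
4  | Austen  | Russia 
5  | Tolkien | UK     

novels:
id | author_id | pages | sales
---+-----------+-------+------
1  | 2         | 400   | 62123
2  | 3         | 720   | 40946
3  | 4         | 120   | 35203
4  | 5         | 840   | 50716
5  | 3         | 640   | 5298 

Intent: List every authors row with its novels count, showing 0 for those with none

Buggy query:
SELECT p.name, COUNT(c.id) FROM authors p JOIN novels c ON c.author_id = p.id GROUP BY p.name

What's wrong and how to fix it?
Bug: INNER JOIN drops authors rows that have no matching novels rows

Fix: Switch to LEFT JOIN to retain unmatched parent rows

Corrected query:
SELECT p.name, COUNT(c.id) FROM authors p LEFT JOIN novels c ON c.author_id = p.id GROUP BY p.name

Result:
name    | COUNT(c.id)
--------+------------
Atwood  | 1          
Austen  | 1          
Borges  | 2          
Orwell  | 0          
Tolkien | 1          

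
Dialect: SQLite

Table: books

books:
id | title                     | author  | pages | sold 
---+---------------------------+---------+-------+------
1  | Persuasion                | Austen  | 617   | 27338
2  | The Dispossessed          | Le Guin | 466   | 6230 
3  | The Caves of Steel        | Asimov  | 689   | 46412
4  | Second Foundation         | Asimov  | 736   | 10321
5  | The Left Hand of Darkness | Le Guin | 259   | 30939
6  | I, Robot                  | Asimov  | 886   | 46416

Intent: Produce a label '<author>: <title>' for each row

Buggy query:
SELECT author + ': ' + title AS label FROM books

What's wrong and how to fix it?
Bug: SQLite uses || for string concatenation; + coerces text to numbers (yielding 0)

Fix: Replace + with || to concatenate text

Corrected query:
SELECT author || ': ' || title AS label FROM books

Result:
label                             
----------------------------------
Austen: Persuasion                
Le Guin: The Dispossessed         
Asimov: The Caves of Steel        
Asimov: Second Foundation         
Le Guin: The Left Hand of Darkness
Asimov: I, Robot                  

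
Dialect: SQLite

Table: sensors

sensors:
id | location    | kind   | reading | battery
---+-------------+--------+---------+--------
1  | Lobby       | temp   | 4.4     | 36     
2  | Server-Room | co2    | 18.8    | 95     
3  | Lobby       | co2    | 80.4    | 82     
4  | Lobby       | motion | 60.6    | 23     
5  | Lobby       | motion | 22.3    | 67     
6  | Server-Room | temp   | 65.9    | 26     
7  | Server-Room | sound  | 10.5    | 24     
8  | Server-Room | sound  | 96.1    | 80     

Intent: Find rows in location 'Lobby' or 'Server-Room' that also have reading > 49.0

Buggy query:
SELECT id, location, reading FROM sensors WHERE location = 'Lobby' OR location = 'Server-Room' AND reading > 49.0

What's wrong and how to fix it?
Bug: Without parentheses, AND is evaluated before OR, so the reading filter only applies to the 'Server-Room' branch

Fix: Group the OR with parentheses (or use IN), then AND the threshold

Corrected query:
SELECT id, location, reading FROM sensors WHERE (location = 'Lobby' OR location = 'Server-Room') AND reading > 49.0

Result:
id | location    | reading
---+-------------+--------
3  | Lobby       | 80.4   
4  | Lobby       | 60.6   
6  | Server-Room | 65.9   
8  | Server-Room | 96.1   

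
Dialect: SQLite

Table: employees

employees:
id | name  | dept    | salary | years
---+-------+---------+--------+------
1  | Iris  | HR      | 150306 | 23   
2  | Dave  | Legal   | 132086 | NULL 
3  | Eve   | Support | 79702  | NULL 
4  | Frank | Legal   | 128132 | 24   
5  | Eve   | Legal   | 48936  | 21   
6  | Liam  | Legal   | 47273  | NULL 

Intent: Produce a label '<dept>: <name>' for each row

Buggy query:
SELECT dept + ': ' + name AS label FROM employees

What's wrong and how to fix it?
Bug: '+' is numeric addition; on text columns SQLite converts them to 0 instead of concatenating

Fix: Replace + with || to concatenate text

Corrected query:
SELECT dept || ': ' || name AS label FROM employees

Result:
label       
------------
HR: Iris    
Legal: Dave 
Support: Eve
Legal: Frank
Legal: Eve  
Legal: Liam 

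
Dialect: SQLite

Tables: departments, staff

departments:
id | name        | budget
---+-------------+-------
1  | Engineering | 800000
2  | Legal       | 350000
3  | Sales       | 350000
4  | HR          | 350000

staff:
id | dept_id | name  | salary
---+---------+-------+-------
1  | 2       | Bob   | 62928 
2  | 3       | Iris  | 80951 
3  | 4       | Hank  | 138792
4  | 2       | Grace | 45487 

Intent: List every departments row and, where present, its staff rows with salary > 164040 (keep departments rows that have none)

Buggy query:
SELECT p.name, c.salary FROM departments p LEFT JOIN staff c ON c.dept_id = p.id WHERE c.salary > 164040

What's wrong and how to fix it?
Bug: Filtering c.salary in WHERE discards the NULL rows produced by LEFT JOIN, turning it into an inner join

Fix: Put 'c.salary > 164040' in the JOIN's ON clause instead of WHERE

Corrected query:
SELECT p.name, c.salary FROM departments p LEFT JOIN staff c ON c.dept_id = p.id AND c.salary > 164040

Result:
name        | salary
------------+-------
Engineering | NULL  
Legal       | NULL  
Sales       | NULL  
HR          | NULL  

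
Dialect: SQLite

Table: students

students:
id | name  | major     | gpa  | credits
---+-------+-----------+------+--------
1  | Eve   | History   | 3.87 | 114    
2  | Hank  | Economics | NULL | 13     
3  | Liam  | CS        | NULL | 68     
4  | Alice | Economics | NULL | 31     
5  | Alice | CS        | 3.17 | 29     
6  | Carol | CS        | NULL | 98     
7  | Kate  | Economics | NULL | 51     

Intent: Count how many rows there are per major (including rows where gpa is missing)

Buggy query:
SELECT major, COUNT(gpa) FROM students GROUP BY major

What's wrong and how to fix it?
Bug: COUNT(column) counts non-NULL values only; rows with NULL gpa aren't counted

Fix: Replace COUNT(gpa) with COUNT(*)

Corrected query:
SELECT major, COUNT(*) FROM students GROUP BY major

Result:
major     | COUNT(*)
----------+---------
CS        | 3       
Economics | 3       
History   | 1       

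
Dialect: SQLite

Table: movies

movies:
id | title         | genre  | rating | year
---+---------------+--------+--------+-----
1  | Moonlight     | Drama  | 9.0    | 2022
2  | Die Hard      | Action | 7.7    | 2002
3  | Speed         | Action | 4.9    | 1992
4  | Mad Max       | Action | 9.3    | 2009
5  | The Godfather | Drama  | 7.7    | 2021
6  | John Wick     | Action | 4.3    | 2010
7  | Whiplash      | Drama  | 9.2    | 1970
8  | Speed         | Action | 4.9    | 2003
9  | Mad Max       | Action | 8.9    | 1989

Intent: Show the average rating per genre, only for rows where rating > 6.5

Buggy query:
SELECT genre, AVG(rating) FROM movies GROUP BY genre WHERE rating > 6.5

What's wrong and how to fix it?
Bug: WHERE cannot follow GROUP BY

Fix: Place WHERE between FROM and GROUP BY

Corrected query:
SELECT genre, AVG(rating) FROM movies WHERE rating > 6.5 GROUP BY genre

Result:
genre  | AVG(rating)
-------+------------
Action | 8.633333   
Drama  | 8.633333   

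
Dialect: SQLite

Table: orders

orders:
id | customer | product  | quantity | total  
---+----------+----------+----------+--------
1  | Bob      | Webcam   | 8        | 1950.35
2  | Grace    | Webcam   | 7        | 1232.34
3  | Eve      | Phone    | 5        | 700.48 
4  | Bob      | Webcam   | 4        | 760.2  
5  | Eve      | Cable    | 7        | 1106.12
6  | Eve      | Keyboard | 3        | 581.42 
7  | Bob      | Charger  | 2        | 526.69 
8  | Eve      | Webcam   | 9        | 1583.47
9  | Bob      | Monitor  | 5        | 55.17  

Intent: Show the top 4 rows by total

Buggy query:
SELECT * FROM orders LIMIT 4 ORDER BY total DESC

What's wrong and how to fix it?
Bug: ORDER BY cannot follow LIMIT; LIMIT is the final clause

Fix: Swap the clauses: ORDER BY first, then LIMIT

Corrected query:
SELECT * FROM orders ORDER BY total DESC LIMIT 4

Result:
id | customer | product | quantity | total  
---+----------+---------+----------+--------
1  | Bob      | Webcam  | 8        | 1950.35
8  | Eve      | Webcam  | 9        | 1583.47
2  | Grace    | Webcam  | 7        | 1232.34
5  | Eve      | Cable   | 7        | 1106.12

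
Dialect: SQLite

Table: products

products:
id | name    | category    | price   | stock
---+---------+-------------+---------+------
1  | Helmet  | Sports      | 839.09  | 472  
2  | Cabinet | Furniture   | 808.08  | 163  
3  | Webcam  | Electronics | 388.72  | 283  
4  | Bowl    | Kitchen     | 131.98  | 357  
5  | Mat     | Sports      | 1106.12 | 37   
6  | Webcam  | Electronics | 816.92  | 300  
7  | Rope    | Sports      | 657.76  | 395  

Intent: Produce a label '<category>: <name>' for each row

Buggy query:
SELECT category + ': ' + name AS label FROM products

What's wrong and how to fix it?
Bug: '+' is numeric addition; on text columns SQLite converts them to 0 instead of concatenating

Fix: Use the || operator for string concatenation

Corrected query:
SELECT category || ': ' || name AS label FROM products

Result:
label              
-------------------
Sports: Helmet     
Furniture: Cabinet 
Electronics: Webcam
Kitchen: Bowl      
Sports: Mat        
Electronics: Webcam
Sports: Rope       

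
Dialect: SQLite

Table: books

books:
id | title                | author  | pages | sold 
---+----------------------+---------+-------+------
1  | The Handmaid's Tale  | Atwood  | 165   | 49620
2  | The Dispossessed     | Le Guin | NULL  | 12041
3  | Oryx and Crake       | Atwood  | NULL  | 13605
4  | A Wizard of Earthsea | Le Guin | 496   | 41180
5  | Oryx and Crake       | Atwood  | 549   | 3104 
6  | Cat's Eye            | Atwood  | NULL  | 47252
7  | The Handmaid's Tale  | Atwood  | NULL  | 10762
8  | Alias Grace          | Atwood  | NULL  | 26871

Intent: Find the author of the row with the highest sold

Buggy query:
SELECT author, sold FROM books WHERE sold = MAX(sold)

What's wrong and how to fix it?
Bug: MAX(sold) is an aggregate and cannot be used directly in WHERE

Fix: Wrap MAX in a scalar subquery so WHERE compares against a single value

Corrected query:
SELECT author, sold FROM books WHERE sold = (SELECT MAX(sold) FROM books)

Result:
author | sold 
-------+------
Atwood | 49620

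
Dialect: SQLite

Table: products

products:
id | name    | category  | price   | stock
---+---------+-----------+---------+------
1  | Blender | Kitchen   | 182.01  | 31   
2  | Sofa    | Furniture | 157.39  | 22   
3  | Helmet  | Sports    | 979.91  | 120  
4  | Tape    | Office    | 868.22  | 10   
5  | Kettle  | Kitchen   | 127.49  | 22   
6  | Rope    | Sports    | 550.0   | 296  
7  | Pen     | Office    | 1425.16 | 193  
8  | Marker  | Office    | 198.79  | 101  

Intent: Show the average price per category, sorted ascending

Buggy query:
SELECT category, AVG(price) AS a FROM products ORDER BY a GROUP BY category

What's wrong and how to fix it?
Bug: ORDER BY appears before GROUP BY; SQL clause order requires GROUP BY first

Fix: Reorder: SELECT … FROM … GROUP BY … ORDER BY …

Corrected query:
SELECT category, AVG(price) AS a FROM products GROUP BY category ORDER BY a

Result:
category  | a         
----------+-----------
Kitchen   | 154.75    
Furniture | 157.39    
Sports    | 764.955   
Office    | 830.723333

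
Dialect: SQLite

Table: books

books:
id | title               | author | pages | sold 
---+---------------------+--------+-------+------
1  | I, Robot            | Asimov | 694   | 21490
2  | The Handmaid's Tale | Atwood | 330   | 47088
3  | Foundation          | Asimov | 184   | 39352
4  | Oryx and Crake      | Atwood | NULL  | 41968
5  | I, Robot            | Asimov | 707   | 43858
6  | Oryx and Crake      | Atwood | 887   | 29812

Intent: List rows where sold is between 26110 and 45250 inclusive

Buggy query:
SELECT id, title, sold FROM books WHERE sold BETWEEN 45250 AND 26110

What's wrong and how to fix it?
Bug: BETWEEN expects the lower bound first; with 45250 AND 26110 the range is empty

Fix: Swap the bounds so the smaller value comes first

Corrected query:
SELECT id, title, sold FROM books WHERE sold BETWEEN 26110 AND 45250

Result:
id | title          | sold 
---+----------------+------
3  | Foundation     | 39352
4  | Oryx and Crake | 41968
5  | I, Robot       | 43858
6  | Oryx and Crake | 29812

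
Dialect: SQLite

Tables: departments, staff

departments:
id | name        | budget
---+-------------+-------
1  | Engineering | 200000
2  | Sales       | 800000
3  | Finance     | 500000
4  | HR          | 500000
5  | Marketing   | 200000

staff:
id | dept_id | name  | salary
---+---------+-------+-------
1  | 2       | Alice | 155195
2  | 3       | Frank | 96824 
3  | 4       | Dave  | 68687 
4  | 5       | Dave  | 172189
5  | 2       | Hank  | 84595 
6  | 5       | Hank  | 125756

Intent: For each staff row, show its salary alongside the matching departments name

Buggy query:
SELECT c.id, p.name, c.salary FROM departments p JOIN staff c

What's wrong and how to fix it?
Bug: Missing join condition: each staff row is matched to all departments rows instead of just its own

Fix: Add ON c.dept_id = p.id to the JOIN

Corrected query:
SELECT c.id, p.name, c.salary FROM departments p JOIN staff c ON c.dept_id = p.id

Result:
id | name      | salary
---+-----------+-------
1  | Sales     | 155195
2  | Finance   | 96824 
3  | HR        | 68687 
4  | Marketing | 172189
5  | Sales     | 84595 
6  | Marketing | 125756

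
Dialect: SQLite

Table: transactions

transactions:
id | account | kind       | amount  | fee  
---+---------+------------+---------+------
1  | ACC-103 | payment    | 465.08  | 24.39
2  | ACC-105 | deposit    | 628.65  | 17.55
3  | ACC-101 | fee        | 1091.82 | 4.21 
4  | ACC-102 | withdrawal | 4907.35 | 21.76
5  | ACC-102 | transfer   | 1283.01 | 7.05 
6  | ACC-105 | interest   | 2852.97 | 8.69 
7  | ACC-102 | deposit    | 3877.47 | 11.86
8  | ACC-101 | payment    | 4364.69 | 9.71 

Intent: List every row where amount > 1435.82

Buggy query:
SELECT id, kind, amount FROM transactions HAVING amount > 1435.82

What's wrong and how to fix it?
Bug: This is a non-aggregate query (no GROUP BY, no aggregates), so in SQLite the HAVING clause is invalid here; a row-level condition belongs in WHERE

Fix: Use WHERE for row-level filtering

Corrected query:
SELECT id, kind, amount FROM transactions WHERE amount > 1435.82

Result:
id | kind       | amount 
---+------------+--------
4  | withdrawal | 4907.35
6  | interest   | 2852.97
7  | deposit    | 3877.47
8  | payment    | 4364.69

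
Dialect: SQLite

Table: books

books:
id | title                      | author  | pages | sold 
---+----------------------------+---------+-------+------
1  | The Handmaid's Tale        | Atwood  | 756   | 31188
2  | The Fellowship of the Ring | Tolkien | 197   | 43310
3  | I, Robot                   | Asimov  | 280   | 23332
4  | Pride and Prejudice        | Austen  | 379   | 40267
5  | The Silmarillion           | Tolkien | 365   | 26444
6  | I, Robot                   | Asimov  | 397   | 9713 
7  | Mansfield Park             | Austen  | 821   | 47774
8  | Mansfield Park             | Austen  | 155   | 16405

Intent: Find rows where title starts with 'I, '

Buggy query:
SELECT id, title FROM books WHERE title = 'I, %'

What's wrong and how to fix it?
Bug: '=' compares the literal string including the % character; pattern matching needs LIKE

Fix: Use LIKE for wildcard pattern matching

Corrected query:
SELECT id, title FROM books WHERE title LIKE 'I, %'

Result:
id | title   
---+---------
3  | I, Robot
6  | I, Robot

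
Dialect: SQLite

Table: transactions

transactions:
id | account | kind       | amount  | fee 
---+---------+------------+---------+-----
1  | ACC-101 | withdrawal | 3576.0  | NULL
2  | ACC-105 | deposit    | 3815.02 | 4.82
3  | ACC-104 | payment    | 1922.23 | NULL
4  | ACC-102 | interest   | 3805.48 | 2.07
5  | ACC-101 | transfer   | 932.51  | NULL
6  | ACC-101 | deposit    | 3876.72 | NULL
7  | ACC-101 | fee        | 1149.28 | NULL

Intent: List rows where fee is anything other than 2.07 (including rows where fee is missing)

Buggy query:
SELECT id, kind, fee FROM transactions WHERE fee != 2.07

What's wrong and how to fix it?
Bug: Inequality against NULL is unknown, not true; rows with NULL are dropped

Fix: Add an explicit OR fee IS NULL to include the missing-value rows

Corrected query:
SELECT id, kind, fee FROM transactions WHERE fee != 2.07 OR fee IS NULL

Result:
id | kind       | fee 
---+------------+-----
1  | withdrawal | NULL
2  | deposit    | 4.82
3  | payment    | NULL
5  | transfer   | NULL
6  | deposit    | NULL
7  | fee        | NULL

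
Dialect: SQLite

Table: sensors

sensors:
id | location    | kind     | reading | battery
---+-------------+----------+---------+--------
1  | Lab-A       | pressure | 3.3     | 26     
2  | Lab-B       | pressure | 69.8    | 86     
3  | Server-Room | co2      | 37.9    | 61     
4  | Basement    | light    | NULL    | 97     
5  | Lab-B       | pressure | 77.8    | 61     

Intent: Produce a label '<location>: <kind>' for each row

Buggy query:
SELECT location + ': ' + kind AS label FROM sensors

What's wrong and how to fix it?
Bug: SQLite uses || for string concatenation; + coerces text to numbers (yielding 0)

Fix: Replace + with || to concatenate text

Corrected query:
SELECT location || ': ' || kind AS label FROM sensors

Result:
label           
----------------
Lab-A: pressure 
Lab-B: pressure 
Server-Room: co2
Basement: light 
Lab-B: pressure 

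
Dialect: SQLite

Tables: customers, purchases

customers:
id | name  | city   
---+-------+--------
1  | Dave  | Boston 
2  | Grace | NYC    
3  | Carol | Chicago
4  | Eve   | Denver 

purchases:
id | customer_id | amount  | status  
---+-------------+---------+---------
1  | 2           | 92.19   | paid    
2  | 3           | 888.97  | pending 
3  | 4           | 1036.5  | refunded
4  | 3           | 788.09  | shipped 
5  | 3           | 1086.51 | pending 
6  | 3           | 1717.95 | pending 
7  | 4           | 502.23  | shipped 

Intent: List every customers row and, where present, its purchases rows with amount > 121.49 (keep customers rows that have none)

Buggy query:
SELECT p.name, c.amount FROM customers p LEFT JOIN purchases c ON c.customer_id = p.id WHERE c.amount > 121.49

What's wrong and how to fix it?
Bug: A WHERE condition on the right-hand table after LEFT JOIN drops unmatched parents

Fix: Move the right-table condition into the ON clause so unmatched parents are kept

Corrected query:
SELECT p.name, c.amount FROM customers p LEFT JOIN purchases c ON c.customer_id = p.id AND c.amount > 121.49

Result:
name  | amount 
------+--------
Dave  | NULL   
Grace | NULL   
Carol | 788.09 
Carol | 888.97 
Carol | 1086.51
Carol | 1717.95
Eve   | 502.23 
Eve   | 1036.5 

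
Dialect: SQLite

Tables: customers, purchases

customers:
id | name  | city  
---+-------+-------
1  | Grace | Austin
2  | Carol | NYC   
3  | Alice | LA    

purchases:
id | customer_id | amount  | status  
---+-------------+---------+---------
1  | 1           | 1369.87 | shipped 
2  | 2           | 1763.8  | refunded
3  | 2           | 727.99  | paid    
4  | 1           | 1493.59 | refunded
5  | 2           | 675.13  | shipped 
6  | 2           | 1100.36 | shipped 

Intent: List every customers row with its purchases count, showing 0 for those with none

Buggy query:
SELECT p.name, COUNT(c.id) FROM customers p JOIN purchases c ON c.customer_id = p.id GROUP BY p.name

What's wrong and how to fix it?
Bug: An inner join excludes parents with zero children

Fix: Use LEFT JOIN so parents without children still appear (COUNT(c.id) gives 0)

Corrected query:
SELECT p.name, COUNT(c.id) FROM customers p LEFT JOIN purchases c ON c.customer_id = p.id GROUP BY p.name

Result:
name  | COUNT(c.id)
------+------------
Alice | 0          
Carol | 4          
Grace | 2          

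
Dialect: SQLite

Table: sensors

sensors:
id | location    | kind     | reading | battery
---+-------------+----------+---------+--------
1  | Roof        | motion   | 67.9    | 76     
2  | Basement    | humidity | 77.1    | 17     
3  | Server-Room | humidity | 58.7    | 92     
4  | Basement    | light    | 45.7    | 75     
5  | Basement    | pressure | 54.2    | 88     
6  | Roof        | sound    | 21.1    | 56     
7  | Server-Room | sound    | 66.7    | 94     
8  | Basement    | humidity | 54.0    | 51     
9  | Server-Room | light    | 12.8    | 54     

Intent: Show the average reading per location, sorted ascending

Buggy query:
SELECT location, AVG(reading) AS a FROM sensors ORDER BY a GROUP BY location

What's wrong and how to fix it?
Bug: ORDER BY appears before GROUP BY; SQL clause order requires GROUP BY first

Fix: Move ORDER BY to the end, after GROUP BY

Corrected query:
SELECT location, AVG(reading) AS a FROM sensors GROUP BY location ORDER BY a

Result:
location    | a        
------------+----------
Roof        | 44.5     
Server-Room | 46.066667
Basement    | 57.75    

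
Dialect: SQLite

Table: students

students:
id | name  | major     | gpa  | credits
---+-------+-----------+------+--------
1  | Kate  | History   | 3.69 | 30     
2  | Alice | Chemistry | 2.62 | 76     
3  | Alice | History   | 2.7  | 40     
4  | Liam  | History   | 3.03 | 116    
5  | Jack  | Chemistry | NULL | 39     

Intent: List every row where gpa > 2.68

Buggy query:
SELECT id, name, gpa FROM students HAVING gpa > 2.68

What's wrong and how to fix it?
Bug: This is a non-aggregate query (no GROUP BY, no aggregates), so in SQLite the HAVING clause is invalid here; a row-level condition belongs in WHERE

Fix: Use WHERE for row-level filtering

Corrected query:
SELECT id, name, gpa FROM students WHERE gpa > 2.68

Result:
id | name  | gpa 
---+-------+-----
1  | Kate  | 3.69
3  | Alice | 2.7 
4  | Liam  | 3.03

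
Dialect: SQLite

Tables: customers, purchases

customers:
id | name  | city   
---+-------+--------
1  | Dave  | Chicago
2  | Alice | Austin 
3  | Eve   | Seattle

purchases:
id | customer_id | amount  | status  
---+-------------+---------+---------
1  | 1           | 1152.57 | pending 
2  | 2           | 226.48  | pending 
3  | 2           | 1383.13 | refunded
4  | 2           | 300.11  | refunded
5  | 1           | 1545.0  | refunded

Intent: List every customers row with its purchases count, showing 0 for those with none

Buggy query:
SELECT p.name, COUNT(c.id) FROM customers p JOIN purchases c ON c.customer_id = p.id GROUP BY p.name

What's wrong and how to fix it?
Bug: INNER JOIN drops customers rows that have no matching purchases rows

Fix: Switch to LEFT JOIN to retain unmatched parent rows

Corrected query:
SELECT p.name, COUNT(c.id) FROM customers p LEFT JOIN purchases c ON c.customer_id = p.id GROUP BY p.name

Result:
name  | COUNT(c.id)
------+------------
Alice | 3          
Dave  | 2          
Eve   | 0          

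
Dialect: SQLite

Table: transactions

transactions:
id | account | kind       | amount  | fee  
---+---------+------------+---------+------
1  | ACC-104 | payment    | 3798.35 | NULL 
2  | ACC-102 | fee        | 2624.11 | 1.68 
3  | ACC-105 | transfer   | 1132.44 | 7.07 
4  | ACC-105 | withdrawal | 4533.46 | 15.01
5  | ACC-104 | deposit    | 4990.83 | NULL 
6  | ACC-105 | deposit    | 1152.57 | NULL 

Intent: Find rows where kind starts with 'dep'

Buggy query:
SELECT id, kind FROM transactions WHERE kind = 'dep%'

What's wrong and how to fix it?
Bug: '=' compares the literal string including the % character; pattern matching needs LIKE

Fix: Use LIKE for wildcard pattern matching

Corrected query:
SELECT id, kind FROM transactions WHERE kind LIKE 'dep%'

Result:
id | kind   
---+--------
5  | deposit
6  | deposit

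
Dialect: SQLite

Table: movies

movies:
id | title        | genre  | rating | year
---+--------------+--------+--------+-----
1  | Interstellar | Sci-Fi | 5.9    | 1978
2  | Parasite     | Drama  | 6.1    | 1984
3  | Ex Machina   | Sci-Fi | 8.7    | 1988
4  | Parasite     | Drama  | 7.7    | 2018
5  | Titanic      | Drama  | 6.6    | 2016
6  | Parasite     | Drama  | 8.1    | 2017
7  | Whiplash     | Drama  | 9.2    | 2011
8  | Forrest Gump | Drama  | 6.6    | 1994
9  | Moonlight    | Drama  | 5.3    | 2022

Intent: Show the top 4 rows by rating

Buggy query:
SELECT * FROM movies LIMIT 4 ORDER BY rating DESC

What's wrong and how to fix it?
Bug: ORDER BY cannot follow LIMIT; LIMIT is the final clause

Fix: Sort with ORDER BY, then apply LIMIT

Corrected query:
SELECT * FROM movies ORDER BY rating DESC LIMIT 4

Result:
id | title      | genre  | rating | year
---+------------+--------+--------+-----
7  | Whiplash   | Drama  | 9.2    | 2011
3  | Ex Machina | Sci-Fi | 8.7    | 1988
6  | Parasite   | Drama  | 8.1    | 2017
4  | Parasite   | Drama  | 7.7    | 2018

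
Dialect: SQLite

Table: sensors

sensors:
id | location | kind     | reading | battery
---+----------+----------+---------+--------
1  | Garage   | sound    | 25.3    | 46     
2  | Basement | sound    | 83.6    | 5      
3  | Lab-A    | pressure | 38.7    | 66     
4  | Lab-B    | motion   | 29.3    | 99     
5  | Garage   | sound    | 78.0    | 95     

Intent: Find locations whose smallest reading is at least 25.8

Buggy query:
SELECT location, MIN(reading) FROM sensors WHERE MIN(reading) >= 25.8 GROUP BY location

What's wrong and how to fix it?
Bug: Aggregates like MIN are computed per group after WHERE runs

Fix: Replace WHERE with HAVING after the GROUP BY

Corrected query:
SELECT location, MIN(reading) FROM sensors GROUP BY location HAVING MIN(reading) >= 25.8

Result:
location | MIN(reading)
---------+-------------
Basement | 83.6        
Lab-A    | 38.7        
Lab-B    | 29.3        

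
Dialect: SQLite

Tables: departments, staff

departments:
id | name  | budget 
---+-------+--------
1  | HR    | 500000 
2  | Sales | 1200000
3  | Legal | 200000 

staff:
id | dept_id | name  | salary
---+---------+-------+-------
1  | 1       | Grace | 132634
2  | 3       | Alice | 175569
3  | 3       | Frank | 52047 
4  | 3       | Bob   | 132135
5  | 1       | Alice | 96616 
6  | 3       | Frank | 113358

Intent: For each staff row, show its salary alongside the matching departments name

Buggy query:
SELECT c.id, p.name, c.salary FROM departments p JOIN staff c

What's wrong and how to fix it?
Bug: JOIN with no ON clause produces a cartesian product; every staff row pairs with every departments row

Fix: Add ON c.dept_id = p.id to the JOIN

Corrected query:
SELECT c.id, p.name, c.salary FROM departments p JOIN staff c ON c.dept_id = p.id

Result:
id | name  | salary
---+-------+-------
1  | HR    | 132634
2  | Legal | 175569
3  | Legal | 52047 
4  | Legal | 132135
5  | HR    | 96616 
6  | Legal | 113358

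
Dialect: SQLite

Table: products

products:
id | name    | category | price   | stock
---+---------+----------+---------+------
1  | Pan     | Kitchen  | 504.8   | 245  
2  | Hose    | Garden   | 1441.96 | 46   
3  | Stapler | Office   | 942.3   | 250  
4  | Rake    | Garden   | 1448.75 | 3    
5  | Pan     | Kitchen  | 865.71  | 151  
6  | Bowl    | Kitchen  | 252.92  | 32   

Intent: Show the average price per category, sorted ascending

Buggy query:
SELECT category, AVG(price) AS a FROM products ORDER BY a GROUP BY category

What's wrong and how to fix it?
Bug: ORDER BY appears before GROUP BY; SQL clause order requires GROUP BY first

Fix: Reorder: SELECT … FROM … GROUP BY … ORDER BY …

Corrected query:
SELECT category, AVG(price) AS a FROM products GROUP BY category ORDER BY a

Result:
category | a         
---------+-----------
Kitchen  | 541.143333
Office   | 942.3     
Garden   | 1445.355  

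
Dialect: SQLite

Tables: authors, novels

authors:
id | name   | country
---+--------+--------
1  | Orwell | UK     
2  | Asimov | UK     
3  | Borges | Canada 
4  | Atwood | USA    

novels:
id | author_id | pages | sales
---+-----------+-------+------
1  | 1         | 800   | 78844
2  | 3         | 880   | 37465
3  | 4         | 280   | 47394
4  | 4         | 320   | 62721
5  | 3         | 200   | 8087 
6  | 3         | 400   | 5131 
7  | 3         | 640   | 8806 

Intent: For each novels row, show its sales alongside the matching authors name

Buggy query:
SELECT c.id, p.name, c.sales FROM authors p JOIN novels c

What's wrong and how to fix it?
Bug: Missing join condition: each novels row is matched to all authors rows instead of just its own

Fix: Specify the join condition linking the foreign key to the parent id

Corrected query:
SELECT c.id, p.name, c.sales FROM authors p JOIN novels c ON c.author_id = p.id

Result:
id | name   | sales
---+--------+------
1  | Orwell | 78844
2  | Borges | 37465
3  | Atwood | 47394
4  | Atwood | 62721
5  | Borges | 8087 
6  | Borges | 5131 
7  | Borges | 8806 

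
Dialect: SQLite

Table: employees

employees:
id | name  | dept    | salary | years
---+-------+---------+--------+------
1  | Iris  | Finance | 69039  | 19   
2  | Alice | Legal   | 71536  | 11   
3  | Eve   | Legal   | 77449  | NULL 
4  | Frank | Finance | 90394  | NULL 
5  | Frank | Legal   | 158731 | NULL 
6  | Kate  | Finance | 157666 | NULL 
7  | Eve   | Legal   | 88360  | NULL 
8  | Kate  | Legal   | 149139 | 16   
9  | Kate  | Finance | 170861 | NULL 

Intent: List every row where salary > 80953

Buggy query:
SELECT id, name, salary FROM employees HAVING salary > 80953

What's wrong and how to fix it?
Bug: This is a non-aggregate query (no GROUP BY, no aggregates), so in SQLite the HAVING clause is invalid here; a row-level condition belongs in WHERE

Fix: Use WHERE for row-level filtering

Corrected query:
SELECT id, name, salary FROM employees WHERE salary > 80953

Result:
id | name  | salary
---+-------+-------
4  | Frank | 90394 
5  | Frank | 158731
6  | Kate  | 157666
7  | Eve   | 88360 
8  | Kate  | 149139
9  | Kate  | 170861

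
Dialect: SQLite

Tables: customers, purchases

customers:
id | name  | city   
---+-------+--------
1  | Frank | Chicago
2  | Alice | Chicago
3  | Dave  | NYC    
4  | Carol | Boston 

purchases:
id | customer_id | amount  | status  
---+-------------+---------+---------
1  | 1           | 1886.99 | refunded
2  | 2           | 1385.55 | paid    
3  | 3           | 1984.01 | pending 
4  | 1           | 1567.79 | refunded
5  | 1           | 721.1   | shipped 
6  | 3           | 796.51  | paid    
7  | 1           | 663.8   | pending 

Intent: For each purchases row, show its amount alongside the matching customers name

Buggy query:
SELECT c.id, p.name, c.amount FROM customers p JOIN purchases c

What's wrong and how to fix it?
Bug: JOIN with no ON clause produces a cartesian product; every purchases row pairs with every customers row

Fix: Specify the join condition linking the foreign key to the parent id

Corrected query:
SELECT c.id, p.name, c.amount FROM customers p JOIN purchases c ON c.customer_id = p.id

Result:
id | name  | amount 
---+-------+--------
1  | Frank | 1886.99
2  | Alice | 1385.55
3  | Dave  | 1984.01
4  | Frank | 1567.79
5  | Frank | 721.1  
6  | Dave  | 796.51 
7  | Frank | 663.8  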